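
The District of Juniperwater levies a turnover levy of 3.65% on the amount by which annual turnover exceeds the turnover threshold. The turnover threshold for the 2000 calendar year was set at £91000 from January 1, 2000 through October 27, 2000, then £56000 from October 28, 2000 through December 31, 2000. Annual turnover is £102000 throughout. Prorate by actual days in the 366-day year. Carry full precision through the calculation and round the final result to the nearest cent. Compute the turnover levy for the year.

£628.38

January 1 – October 27, 2000: 301 days, exemption £91000 → (£102000 − £91000) × 3.65% × 301/366 = £330.1954
October 28 – December 31, 2000: 65 days, exemption £56000 → (£102000 − £56000) × 3.65% × 65/366 = £298.1831
Total = £628.3784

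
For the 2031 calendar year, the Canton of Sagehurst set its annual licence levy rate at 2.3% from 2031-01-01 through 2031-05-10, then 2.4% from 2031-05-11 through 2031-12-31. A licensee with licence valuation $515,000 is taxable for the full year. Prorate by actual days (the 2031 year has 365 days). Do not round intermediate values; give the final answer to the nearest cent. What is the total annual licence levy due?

2031-01-01 to 2031-05-10: 130 days at 2.3% → $515,000 × 2.3% × 130/365 = $4,218.7671
2031-05-11 to 2031-12-31: 235 days at 2.4% → $515,000 × 2.4% × 235/365 = $7,957.8082
Total = $12,176.5753

$12,176.58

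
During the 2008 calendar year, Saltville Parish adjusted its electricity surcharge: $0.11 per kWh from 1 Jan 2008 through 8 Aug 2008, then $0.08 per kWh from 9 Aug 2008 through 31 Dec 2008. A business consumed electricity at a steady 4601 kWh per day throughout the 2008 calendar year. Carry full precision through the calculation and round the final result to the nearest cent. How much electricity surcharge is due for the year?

$165,221.91

1 Jan – 8 Aug 2008: 221 days × 4601 kWh/day = 1,016,821 kWh at $0.11/kWh → $111,850.31
9 Aug – 31 Dec 2008: 145 days × 4601 kWh/day = 667,145 kWh at $0.08/kWh → $53,371.60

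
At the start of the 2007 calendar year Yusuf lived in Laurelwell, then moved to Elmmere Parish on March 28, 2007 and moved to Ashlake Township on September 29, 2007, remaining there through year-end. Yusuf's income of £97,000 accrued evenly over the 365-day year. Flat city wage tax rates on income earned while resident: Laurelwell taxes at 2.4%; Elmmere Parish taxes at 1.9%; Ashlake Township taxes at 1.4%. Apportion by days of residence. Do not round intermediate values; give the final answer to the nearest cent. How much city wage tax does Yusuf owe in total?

Laurelwell, January 1 – March 27, 2007: 86 days → £97,000 × 2.4% × 86/365 = £548.5151
Elmmere Parish, March 28 – September 28, 2007: 185 days → £97,000 × 1.9% × 185/365 = £934.1233
Ashlake Township, September 29 – December 31, 2007: 94 days → £97,000 × 1.4% × 94/365 = £349.7315
Total = £1,832.3699

£1,832.37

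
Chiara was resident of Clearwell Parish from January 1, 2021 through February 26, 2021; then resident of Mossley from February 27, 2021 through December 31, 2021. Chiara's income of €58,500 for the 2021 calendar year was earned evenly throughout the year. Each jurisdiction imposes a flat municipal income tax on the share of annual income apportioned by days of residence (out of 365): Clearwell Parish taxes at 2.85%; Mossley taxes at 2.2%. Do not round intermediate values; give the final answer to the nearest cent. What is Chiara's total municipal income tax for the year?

€1,346.38

Clearwell Parish, January 1 – February 26, 2021: 57 days → €58,500 × 2.85% × 57/365 = €260.3651
Mossley, February 27 – December 31, 2021: 308 days → €58,500 × 2.2% × 308/365 = €1,086.0164
Total = €1,346.3815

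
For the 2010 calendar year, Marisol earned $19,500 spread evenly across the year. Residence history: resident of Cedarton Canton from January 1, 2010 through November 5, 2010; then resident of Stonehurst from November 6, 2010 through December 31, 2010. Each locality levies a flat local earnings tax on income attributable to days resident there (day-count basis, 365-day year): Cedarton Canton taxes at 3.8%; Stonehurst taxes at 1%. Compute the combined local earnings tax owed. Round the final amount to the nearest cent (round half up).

$657.23

Cedarton Canton, January 1 – November 5, 2010: 309 days → $19,500 × 3.8% × 309/365 = $627.3123
Stonehurst, November 6 – December 31, 2010: 56 days → $19,500 × 1% × 56/365 = $29.9178
Total = $657.2301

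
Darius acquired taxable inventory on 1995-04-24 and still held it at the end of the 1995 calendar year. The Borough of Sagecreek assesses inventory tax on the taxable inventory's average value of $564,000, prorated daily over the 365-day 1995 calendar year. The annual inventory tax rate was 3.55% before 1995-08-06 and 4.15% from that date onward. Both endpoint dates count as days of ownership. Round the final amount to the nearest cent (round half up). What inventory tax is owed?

$15,195.55

1995-04-24 to 1995-08-05: 104 days at 3.55% → $564,000 × 3.55% × 104/365 = $5,704.8986
1995-08-06 to 1995-12-31: 148 days at 4.15% → $564,000 × 4.15% × 148/365 = $9,490.6521
Total = $15,195.5507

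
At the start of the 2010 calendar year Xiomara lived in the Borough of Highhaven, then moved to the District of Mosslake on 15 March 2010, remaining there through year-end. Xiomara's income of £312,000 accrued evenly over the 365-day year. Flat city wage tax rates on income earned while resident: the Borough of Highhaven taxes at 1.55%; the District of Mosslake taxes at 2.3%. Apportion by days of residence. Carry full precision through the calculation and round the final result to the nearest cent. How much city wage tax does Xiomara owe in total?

The Borough of Highhaven, 1 January – 14 March 2010: 73 days → £312,000 × 1.55% × 73/365 = £967.2000
The District of Mosslake, 15 March – 31 December 2010: 292 days → £312,000 × 2.3% × 292/365 = £5,740.8000
Total = £6,708.0000

£6,708.00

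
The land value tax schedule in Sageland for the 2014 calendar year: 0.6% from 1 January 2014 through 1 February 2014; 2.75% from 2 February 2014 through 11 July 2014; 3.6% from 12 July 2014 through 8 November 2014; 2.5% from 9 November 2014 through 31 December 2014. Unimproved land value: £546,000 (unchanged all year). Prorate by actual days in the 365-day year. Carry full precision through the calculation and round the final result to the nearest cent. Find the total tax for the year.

£15,313.43

1 January – 1 February 2014: 32 days at 0.6% → £546,000 × 0.6% × 32/365 = £287.2110
2 February – 11 July 2014: 160 days at 2.75% → £546,000 × 2.75% × 160/365 = £6,581.9178
12 July – 8 November 2014: 120 days at 3.6% → £546,000 × 3.6% × 120/365 = £6,462.2466
9 November – 31 December 2014: 53 days at 2.5% → £546,000 × 2.5% × 53/365 = £1,982.0548
Total = £15,313.4301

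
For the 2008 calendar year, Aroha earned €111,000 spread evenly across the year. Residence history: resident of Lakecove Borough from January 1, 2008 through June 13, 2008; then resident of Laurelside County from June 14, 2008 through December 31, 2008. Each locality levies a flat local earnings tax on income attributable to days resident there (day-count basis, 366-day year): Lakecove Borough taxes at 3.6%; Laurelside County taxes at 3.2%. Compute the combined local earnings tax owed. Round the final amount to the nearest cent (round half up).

Lakecove Borough, January 1 – June 13, 2008: 165 days → €111,000 × 3.6% × 165/366 = €1,801.4754
Laurelside County, June 14 – December 31, 2008: 201 days → €111,000 × 3.2% × 201/366 = €1,950.6885
Total = €3,752.1639

€3,752.16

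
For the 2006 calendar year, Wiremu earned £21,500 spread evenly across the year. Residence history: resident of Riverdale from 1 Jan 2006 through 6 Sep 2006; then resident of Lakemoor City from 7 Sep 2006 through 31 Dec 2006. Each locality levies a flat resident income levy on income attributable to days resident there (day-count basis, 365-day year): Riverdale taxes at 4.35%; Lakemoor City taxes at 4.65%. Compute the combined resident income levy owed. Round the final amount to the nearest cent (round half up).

£955.75

Riverdale, 1 Jan – 6 Sep 2006: 249 days → £21,500 × 4.35% × 249/365 = £638.0199
Lakemoor City, 7 Sep – 31 Dec 2006: 116 days → £21,500 × 4.65% × 116/365 = £317.7288
Total = £955.7486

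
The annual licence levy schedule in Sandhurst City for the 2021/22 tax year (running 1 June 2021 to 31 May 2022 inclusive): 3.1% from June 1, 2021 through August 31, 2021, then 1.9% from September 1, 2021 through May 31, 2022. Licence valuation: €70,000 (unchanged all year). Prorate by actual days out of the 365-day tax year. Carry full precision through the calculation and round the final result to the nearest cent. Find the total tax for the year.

€1,541.73

June 1 – August 31, 2021: 92 days at 3.1% → €70,000 × 3.1% × 92/365 = €546.9589
September 1, 2021 – May 31, 2022: 273 days at 1.9% → €70,000 × 1.9% × 273/365 = €994.7671
Total = €1,541.7260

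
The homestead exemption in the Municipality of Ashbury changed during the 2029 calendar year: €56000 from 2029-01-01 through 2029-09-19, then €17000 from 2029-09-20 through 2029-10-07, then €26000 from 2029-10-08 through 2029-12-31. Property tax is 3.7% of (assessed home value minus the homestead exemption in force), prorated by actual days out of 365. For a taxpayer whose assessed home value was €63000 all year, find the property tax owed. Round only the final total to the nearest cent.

2029-01-01 to 2029-09-19: 262 days, exemption €56000 → (€63000 − €56000) × 3.7% × 262/365 = €185.9123
2029-09-20 to 2029-10-07: 18 days, exemption €17000 → (€63000 − €17000) × 3.7% × 18/365 = €83.9342
2029-10-08 to 2029-12-31: 85 days, exemption €26000 → (€63000 − €26000) × 3.7% × 85/365 = €318.8082
Total = €588.6548

€588.65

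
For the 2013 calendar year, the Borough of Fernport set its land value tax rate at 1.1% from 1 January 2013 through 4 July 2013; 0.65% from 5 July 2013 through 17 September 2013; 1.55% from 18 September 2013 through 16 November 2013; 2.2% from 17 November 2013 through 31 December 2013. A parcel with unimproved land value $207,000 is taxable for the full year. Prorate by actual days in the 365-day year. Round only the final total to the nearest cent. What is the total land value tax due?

$2,519.45

1 January – 4 July 2013: 185 days at 1.1% → $207,000 × 1.1% × 185/365 = $1,154.0959
5 July – 17 September 2013: 75 days at 0.65% → $207,000 × 0.65% × 75/365 = $276.4726
18 September – 16 November 2013: 60 days at 1.55% → $207,000 × 1.55% × 60/365 = $527.4247
17 November – 31 December 2013: 45 days at 2.2% → $207,000 × 2.2% × 45/365 = $561.4521
Total = $2,519.4452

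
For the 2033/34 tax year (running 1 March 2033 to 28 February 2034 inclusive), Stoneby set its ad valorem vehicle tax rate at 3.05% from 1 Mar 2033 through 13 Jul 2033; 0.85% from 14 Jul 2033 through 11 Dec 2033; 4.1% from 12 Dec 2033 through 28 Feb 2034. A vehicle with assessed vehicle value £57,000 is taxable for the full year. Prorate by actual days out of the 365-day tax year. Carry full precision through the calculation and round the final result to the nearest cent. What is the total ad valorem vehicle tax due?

1 Mar – 13 Jul 2033: 135 days at 3.05% → £57,000 × 3.05% × 135/365 = £643.0068
14 Jul – 11 Dec 2033: 151 days at 0.85% → £57,000 × 0.85% × 151/365 = £200.4370
12 Dec 2033 – 28 Feb 2034: 79 days at 4.1% → £57,000 × 4.1% × 79/365 = £505.8164
Total = £1,349.2603

£1,349.26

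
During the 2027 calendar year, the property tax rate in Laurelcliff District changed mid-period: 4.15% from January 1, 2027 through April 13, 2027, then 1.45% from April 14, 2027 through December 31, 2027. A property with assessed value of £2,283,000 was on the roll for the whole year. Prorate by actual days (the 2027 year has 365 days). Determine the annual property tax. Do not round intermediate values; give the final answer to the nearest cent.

£50,498.08

January 1 – April 13, 2027: 103 days at 4.15% → £2,283,000 × 4.15% × 103/365 = £26,736.1192
April 14 – December 31, 2027: 262 days at 1.45% → £2,283,000 × 1.45% × 262/365 = £23,761.9644
Total = £50,498.0836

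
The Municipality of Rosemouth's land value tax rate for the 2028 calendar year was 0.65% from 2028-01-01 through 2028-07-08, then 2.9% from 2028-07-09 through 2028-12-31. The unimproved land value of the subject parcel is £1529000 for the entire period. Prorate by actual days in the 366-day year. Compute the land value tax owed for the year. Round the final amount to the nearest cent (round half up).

2028-01-01 to 2028-07-08: 190 days at 0.65% → £1529000 × 0.65% × 190/366 = £5159.3306
2028-07-09 to 2028-12-31: 176 days at 2.9% → £1529000 × 2.9% × 176/366 = £21322.4481
Total = £26481.7787

£26481.78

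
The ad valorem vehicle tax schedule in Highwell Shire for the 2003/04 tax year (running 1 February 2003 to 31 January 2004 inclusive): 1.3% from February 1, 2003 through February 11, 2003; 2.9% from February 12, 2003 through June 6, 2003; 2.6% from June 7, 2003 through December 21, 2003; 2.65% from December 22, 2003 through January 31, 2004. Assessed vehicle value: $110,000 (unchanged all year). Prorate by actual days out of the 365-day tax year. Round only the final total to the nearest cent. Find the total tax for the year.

February 1 – February 11, 2003: 11 days at 1.3% → $110,000 × 1.3% × 11/365 = $43.0959
February 12 – June 6, 2003: 115 days at 2.9% → $110,000 × 2.9% × 115/365 = $1,005.0685
June 7 – December 21, 2003: 198 days at 2.6% → $110,000 × 2.6% × 198/365 = $1,551.4521
December 22, 2003 – January 31, 2004: 41 days at 2.65% → $110,000 × 2.65% × 41/365 = $327.4384
Total = $2,927.0548

$2,927.05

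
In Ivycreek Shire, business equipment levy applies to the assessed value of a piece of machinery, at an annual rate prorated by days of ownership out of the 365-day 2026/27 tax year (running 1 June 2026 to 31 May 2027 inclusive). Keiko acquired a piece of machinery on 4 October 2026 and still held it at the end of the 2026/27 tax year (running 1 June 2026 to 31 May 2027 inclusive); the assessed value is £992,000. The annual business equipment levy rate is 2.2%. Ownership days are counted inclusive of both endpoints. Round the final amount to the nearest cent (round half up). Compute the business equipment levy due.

£14,350.03

Days held (4 October 2026 – 31 May 2027): 240 out of 365
Tax = £992,000 × 2.2% × 240/365 = £14,350.0274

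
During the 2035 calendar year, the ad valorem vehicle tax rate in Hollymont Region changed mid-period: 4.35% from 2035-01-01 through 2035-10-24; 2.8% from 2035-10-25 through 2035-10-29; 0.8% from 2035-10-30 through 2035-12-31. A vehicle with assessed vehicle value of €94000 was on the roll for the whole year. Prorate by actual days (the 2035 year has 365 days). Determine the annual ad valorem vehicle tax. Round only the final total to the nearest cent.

€3493.07

2035-01-01 to 2035-10-24: 297 days at 4.35% → €94000 × 4.35% × 297/365 = €3327.2137
2035-10-25 to 2035-10-29: 5 days at 2.8% → €94000 × 2.8% × 5/365 = €36.0548
2035-10-30 to 2035-12-31: 63 days at 0.8% → €94000 × 0.8% × 63/365 = €129.7973
Total = €3493.0658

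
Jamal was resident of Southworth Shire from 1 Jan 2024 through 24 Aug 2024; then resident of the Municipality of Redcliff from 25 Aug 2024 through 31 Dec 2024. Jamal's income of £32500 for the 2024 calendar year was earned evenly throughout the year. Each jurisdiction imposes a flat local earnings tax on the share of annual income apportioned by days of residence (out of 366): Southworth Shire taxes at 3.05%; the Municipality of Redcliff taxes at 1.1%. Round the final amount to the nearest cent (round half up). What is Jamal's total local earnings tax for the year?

Southworth Shire, 1 Jan – 24 Aug 2024: 237 days → £32500 × 3.05% × 237/366 = £641.8750
The Municipality of Redcliff, 25 Aug – 31 Dec 2024: 129 days → £32500 × 1.1% × 129/366 = £126.0041
Total = £767.8791

£767.88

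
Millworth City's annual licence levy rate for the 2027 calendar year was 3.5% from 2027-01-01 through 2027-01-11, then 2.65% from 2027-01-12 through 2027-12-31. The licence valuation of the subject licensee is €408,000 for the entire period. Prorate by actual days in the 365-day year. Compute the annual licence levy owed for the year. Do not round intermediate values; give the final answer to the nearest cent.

2027-01-01 to 2027-01-11: 11 days at 3.5% → €408,000 × 3.5% × 11/365 = €430.3562
2027-01-12 to 2027-12-31: 354 days at 2.65% → €408,000 × 2.65% × 354/365 = €10,486.1589
Total = €10,916.5151

€10,916.52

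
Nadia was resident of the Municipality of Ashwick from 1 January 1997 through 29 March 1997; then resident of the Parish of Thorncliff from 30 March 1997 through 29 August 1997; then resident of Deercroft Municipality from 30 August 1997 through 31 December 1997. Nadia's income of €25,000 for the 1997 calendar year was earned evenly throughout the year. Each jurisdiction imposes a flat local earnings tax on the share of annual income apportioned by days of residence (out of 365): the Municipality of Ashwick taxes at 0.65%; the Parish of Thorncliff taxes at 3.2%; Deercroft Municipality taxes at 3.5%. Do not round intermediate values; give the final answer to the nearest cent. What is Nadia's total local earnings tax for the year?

€671.78

The Municipality of Ashwick, 1 January – 29 March 1997: 88 days → €25,000 × 0.65% × 88/365 = €39.1781
The Parish of Thorncliff, 30 March – 29 August 1997: 153 days → €25,000 × 3.2% × 153/365 = €335.3425
Deercroft Municipality, 30 August – 31 December 1997: 124 days → €25,000 × 3.5% × 124/365 = €297.2603
Total = €671.7808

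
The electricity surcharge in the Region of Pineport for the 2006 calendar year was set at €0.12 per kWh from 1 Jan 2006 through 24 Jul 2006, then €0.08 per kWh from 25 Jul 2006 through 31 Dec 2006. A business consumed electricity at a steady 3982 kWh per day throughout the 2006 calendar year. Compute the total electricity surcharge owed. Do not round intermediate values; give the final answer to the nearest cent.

1 Jan – 24 Jul 2006: 205 days × 3982 kWh/day = 816,310 kWh at €0.12/kWh → €97,957.20
25 Jul – 31 Dec 2006: 160 days × 3982 kWh/day = 637,120 kWh at €0.08/kWh → €50,969.60

€148,926.80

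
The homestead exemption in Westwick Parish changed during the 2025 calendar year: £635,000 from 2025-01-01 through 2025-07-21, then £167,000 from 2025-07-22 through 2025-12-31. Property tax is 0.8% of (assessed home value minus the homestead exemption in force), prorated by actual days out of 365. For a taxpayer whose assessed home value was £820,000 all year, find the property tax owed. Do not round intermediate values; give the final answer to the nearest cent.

£3,151.98

2025-01-01 to 2025-07-21: 202 days, exemption £635,000 → (£820,000 − £635,000) × 0.8% × 202/365 = £819.0685
2025-07-22 to 2025-12-31: 163 days, exemption £167,000 → (£820,000 − £167,000) × 0.8% × 163/365 = £2,332.9096
Total = £3,151.9781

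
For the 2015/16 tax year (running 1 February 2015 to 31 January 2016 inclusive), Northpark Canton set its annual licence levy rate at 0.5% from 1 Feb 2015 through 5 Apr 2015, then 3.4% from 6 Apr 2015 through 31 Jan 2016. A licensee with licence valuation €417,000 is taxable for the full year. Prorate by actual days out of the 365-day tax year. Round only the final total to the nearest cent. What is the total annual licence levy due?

€12,057.58

1 Feb – 5 Apr 2015: 64 days at 0.5% → €417,000 × 0.5% × 64/365 = €365.5890
6 Apr 2015 – 31 Jan 2016: 301 days at 3.4% → €417,000 × 3.4% × 301/365 = €11,691.9945
Total = €12,057.5836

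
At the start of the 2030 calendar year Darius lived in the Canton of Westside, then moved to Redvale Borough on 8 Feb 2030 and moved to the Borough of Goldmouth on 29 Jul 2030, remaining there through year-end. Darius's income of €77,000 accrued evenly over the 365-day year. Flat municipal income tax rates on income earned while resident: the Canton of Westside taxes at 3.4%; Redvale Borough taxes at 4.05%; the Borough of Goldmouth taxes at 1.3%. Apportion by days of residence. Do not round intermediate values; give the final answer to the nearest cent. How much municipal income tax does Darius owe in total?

€2,161.38

The Canton of Westside, 1 Jan – 7 Feb 2030: 38 days → €77,000 × 3.4% × 38/365 = €272.5589
Redvale Borough, 8 Feb – 28 Jul 2030: 171 days → €77,000 × 4.05% × 171/365 = €1,460.9959
The Borough of Goldmouth, 29 Jul – 31 Dec 2030: 156 days → €77,000 × 1.3% × 156/365 = €427.8247
Total = €2,161.3795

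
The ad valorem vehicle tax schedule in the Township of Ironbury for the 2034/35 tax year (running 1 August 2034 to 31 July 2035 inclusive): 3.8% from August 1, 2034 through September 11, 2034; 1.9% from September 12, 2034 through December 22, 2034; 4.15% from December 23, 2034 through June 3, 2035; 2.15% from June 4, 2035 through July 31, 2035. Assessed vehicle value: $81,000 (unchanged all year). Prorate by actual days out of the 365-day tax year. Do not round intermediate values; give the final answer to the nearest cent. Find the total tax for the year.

$2,562.15

August 1 – September 11, 2034: 42 days at 3.8% → $81,000 × 3.8% × 42/365 = $354.1808
September 12 – December 22, 2034: 102 days at 1.9% → $81,000 × 1.9% × 102/365 = $430.0767
December 23, 2034 – June 3, 2035: 163 days at 4.15% → $81,000 × 4.15% × 163/365 = $1,501.1630
June 4 – July 31, 2035: 58 days at 2.15% → $81,000 × 2.15% × 58/365 = $276.7315
Total = $2,562.1521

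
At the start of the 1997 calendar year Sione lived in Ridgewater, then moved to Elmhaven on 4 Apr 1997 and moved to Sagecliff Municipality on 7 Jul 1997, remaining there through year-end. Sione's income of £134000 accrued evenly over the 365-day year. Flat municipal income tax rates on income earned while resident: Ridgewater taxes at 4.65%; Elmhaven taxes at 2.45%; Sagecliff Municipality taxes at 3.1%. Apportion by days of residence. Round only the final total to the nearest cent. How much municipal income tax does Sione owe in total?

£4458.90

Ridgewater, 1 Jan – 3 Apr 1997: 93 days → £134000 × 4.65% × 93/365 = £1587.6247
Elmhaven, 4 Apr – 6 Jul 1997: 94 days → £134000 × 2.45% × 94/365 = £845.4849
Sagecliff Municipality, 7 Jul – 31 Dec 1997: 178 days → £134000 × 3.1% × 178/365 = £2025.7863
Total = £4458.8959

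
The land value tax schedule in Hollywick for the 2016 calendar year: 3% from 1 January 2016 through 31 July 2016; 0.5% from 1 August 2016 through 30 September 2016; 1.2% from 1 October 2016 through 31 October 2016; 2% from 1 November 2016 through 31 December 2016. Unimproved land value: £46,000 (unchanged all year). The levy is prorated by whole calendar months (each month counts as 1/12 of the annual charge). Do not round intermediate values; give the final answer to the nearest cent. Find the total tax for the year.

£1,042.67

1 January – 31 July 2016: 7 months at 3% → £46,000 × 3% × 7/12 = £805.0000
1 August – 30 September 2016: 2 months at 0.5% → £46,000 × 0.5% × 2/12 = £38.3333
1 October – 31 October 2016: 1 month at 1.2% → £46,000 × 1.2% × 1/12 = £46.0000
1 November – 31 December 2016: 2 months at 2% → £46,000 × 2% × 2/12 = £153.3333
Total = £1,042.6667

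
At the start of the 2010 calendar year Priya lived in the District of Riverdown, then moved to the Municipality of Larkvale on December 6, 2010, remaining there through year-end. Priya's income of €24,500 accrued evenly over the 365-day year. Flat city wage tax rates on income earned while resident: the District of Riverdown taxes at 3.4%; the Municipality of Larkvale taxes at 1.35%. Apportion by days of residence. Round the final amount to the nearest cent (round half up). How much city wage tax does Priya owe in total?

€797.22

The District of Riverdown, January 1 – December 5, 2010: 339 days → €24,500 × 3.4% × 339/365 = €773.6630
The Municipality of Larkvale, December 6 – December 31, 2010: 26 days → €24,500 × 1.35% × 26/365 = €23.5603
Total = €797.2233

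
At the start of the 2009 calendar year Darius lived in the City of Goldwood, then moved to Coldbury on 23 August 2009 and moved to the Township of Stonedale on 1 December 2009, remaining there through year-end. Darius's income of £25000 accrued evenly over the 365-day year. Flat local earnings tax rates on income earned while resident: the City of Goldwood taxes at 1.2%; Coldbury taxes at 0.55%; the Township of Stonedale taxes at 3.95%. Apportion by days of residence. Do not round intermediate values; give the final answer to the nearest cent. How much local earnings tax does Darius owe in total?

£313.87

The City of Goldwood, 1 January – 22 August 2009: 234 days → £25000 × 1.2% × 234/365 = £192.3288
Coldbury, 23 August – 30 November 2009: 100 days → £25000 × 0.55% × 100/365 = £37.6712
The Township of Stonedale, 1 December – 31 December 2009: 31 days → £25000 × 3.95% × 31/365 = £83.8699
Total = £313.8699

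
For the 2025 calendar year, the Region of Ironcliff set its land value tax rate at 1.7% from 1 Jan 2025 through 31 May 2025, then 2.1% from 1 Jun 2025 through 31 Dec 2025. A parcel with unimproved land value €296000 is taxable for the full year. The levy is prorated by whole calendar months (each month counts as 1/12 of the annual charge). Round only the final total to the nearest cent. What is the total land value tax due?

1 Jan – 31 May 2025: 5 months at 1.7% → €296000 × 1.7% × 5/12 = €2096.6667
1 Jun – 31 Dec 2025: 7 months at 2.1% → €296000 × 2.1% × 7/12 = €3626.0000
Total = €5722.6667

€5722.67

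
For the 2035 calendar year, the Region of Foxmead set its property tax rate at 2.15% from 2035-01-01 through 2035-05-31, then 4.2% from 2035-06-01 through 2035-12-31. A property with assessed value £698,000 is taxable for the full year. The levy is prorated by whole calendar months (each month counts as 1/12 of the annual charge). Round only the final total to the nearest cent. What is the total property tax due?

2035-01-01 to 2035-05-31: 5 months at 2.15% → £698,000 × 2.15% × 5/12 = £6,252.9167
2035-06-01 to 2035-12-31: 7 months at 4.2% → £698,000 × 4.2% × 7/12 = £17,101.0000
Total = £23,353.9167

£23,353.92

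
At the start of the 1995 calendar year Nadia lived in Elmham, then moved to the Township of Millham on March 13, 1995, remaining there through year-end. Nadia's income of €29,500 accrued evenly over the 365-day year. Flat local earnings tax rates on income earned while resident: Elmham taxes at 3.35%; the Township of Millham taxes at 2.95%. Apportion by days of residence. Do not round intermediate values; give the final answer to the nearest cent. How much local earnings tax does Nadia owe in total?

€893.20

Elmham, January 1 – March 12, 1995: 71 days → €29,500 × 3.35% × 71/365 = €192.2349
The Township of Millham, March 13 – December 31, 1995: 294 days → €29,500 × 2.95% × 294/365 = €700.9685
Total = €893.2034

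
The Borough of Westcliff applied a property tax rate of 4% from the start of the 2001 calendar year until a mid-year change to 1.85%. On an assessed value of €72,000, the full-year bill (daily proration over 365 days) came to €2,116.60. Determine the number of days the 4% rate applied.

185 days

Let d = days at the first rate; then 365 − d days at the second rate.
€72,000 × [4%·d + 1.85%·(365−d)] / 365 = €2,116.60
Solving gives d = 185, so the new rate took effect on July 5, 2001.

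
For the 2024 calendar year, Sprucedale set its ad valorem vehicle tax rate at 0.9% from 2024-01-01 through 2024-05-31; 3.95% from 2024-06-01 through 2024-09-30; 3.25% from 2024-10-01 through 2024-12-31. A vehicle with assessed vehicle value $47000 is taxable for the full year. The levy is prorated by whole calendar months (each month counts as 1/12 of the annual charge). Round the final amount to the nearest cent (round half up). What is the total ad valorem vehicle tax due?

2024-01-01 to 2024-05-31: 5 months at 0.9% → $47000 × 0.9% × 5/12 = $176.2500
2024-06-01 to 2024-09-30: 4 months at 3.95% → $47000 × 3.95% × 4/12 = $618.8333
2024-10-01 to 2024-12-31: 3 months at 3.25% → $47000 × 3.25% × 3/12 = $381.8750
Total = $1176.9583

$1176.96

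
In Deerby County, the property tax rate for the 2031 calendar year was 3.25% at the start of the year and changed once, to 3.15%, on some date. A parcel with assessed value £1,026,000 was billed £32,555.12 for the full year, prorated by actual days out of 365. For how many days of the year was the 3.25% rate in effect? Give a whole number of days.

84 days

Let d = days at the first rate; then 365 − d days at the second rate.
£1,026,000 × [3.25%·d + 3.15%·(365−d)] / 365 = £32,555.12
Solving gives d = 84, so the new rate took effect on 26 March 2031.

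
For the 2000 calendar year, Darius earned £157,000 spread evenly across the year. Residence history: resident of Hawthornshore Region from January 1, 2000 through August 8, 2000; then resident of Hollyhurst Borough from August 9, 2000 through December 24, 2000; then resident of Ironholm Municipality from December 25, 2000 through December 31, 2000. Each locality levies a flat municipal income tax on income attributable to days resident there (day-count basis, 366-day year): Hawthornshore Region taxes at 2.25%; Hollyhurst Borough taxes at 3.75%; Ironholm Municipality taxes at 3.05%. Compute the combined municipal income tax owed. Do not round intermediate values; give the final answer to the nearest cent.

Hawthornshore Region, January 1 – August 8, 2000: 221 days → £157,000 × 2.25% × 221/366 = £2,133.0123
Hollyhurst Borough, August 9 – December 24, 2000: 138 days → £157,000 × 3.75% × 138/366 = £2,219.8770
Ironholm Municipality, December 25 – December 31, 2000: 7 days → £157,000 × 3.05% × 7/366 = £91.5833
Total = £4,444.4727

£4,444.47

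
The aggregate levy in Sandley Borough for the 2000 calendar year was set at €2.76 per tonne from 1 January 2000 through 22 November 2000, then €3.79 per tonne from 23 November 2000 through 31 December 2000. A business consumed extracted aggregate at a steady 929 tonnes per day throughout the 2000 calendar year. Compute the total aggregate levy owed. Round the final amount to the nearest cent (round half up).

€975,756.57

1 January – 22 November 2000: 327 days × 929 tonnes/day = 303,783 tonnes at €2.76/tonne → €838,441.08
23 November – 31 December 2000: 39 days × 929 tonnes/day = 36,231 tonnes at €3.79/tonne → €137,315.49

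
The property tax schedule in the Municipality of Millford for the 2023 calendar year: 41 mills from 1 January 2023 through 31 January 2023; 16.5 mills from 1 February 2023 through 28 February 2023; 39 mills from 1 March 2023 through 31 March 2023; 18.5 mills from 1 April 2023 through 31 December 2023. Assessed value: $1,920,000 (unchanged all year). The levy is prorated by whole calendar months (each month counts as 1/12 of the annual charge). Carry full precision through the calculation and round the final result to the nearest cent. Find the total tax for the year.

$42,080.00

1 January – 31 January 2023: 1 month at 41 mills → $1,920,000 × 4.1% × 1/12 = $6,560.0000
1 February – 28 February 2023: 1 month at 16.5 mills → $1,920,000 × 1.65% × 1/12 = $2,640.0000
1 March – 31 March 2023: 1 month at 39 mills → $1,920,000 × 3.9% × 1/12 = $6,240.0000
1 April – 31 December 2023: 9 months at 18.5 mills → $1,920,000 × 1.85% × 9/12 = $26,640.0000
Total = $42,080.0000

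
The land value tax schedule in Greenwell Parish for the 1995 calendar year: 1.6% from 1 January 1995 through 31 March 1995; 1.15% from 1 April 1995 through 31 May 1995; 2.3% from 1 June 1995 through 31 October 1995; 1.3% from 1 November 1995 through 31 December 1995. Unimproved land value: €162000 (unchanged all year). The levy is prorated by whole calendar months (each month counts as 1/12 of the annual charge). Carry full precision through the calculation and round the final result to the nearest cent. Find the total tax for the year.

€2862.00

1 January – 31 March 1995: 3 months at 1.6% → €162000 × 1.6% × 3/12 = €648.0000
1 April – 31 May 1995: 2 months at 1.15% → €162000 × 1.15% × 2/12 = €310.5000
1 June – 31 October 1995: 5 months at 2.3% → €162000 × 2.3% × 5/12 = €1552.5000
1 November – 31 December 1995: 2 months at 1.3% → €162000 × 1.3% × 2/12 = €351.0000
Total = €2862.0000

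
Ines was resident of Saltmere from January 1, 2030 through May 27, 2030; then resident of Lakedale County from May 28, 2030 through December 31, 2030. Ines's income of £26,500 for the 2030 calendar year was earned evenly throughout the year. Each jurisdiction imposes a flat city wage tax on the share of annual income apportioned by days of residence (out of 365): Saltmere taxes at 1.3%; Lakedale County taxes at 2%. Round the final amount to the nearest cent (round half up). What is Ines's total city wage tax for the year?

£455.29

Saltmere, January 1 – May 27, 2030: 147 days → £26,500 × 1.3% × 147/365 = £138.7438
Lakedale County, May 28 – December 31, 2030: 218 days → £26,500 × 2% × 218/365 = £316.5479
Total = £455.2918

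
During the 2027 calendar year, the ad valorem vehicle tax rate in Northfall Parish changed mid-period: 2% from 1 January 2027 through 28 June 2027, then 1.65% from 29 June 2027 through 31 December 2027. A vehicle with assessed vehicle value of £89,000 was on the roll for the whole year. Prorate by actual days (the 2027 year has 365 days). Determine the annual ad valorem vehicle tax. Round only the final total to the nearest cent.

£1,621.26

1 January – 28 June 2027: 179 days at 2% → £89,000 × 2% × 179/365 = £872.9315
29 June – 31 December 2027: 186 days at 1.65% → £89,000 × 1.65% × 186/365 = £748.3315
Total = £1,621.2630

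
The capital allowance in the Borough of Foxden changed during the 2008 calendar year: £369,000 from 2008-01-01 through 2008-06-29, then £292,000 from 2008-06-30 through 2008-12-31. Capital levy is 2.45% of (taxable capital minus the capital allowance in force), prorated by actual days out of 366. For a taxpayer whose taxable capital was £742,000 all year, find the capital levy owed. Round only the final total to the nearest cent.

£10,092.06

2008-01-01 to 2008-06-29: 181 days, exemption £369,000 → (£742,000 − £369,000) × 2.45% × 181/366 = £4,519.3128
2008-06-30 to 2008-12-31: 185 days, exemption £292,000 → (£742,000 − £292,000) × 2.45% × 185/366 = £5,572.7459
Total = £10,092.0587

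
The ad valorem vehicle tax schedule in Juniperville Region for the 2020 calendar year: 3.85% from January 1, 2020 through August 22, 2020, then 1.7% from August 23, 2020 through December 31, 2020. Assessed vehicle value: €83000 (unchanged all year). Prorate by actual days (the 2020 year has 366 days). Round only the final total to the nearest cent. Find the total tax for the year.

€2556.79

January 1 – August 22, 2020: 235 days at 3.85% → €83000 × 3.85% × 235/366 = €2051.7555
August 23 – December 31, 2020: 131 days at 1.7% → €83000 × 1.7% × 131/366 = €505.0301
Total = €2556.7855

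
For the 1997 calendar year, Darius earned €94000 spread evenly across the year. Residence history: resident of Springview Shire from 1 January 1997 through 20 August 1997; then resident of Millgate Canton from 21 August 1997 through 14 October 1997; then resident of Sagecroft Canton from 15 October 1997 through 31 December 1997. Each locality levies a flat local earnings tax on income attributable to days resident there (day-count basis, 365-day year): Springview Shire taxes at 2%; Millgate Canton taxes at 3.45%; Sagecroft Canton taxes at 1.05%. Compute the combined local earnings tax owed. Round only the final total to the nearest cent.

Springview Shire, 1 January – 20 August 1997: 232 days → €94000 × 2% × 232/365 = €1194.9589
Millgate Canton, 21 August – 14 October 1997: 55 days → €94000 × 3.45% × 55/365 = €488.6712
Sagecroft Canton, 15 October – 31 December 1997: 78 days → €94000 × 1.05% × 78/365 = €210.9205
Total = €1894.5507

€1894.55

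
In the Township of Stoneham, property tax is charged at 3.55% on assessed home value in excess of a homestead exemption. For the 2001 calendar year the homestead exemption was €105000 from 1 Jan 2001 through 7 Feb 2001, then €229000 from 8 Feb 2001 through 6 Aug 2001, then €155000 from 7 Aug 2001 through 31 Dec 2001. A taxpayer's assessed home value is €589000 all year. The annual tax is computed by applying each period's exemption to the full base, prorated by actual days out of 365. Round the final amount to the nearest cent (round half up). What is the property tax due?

1 Jan – 7 Feb 2001: 38 days, exemption €105000 → (€589000 − €105000) × 3.55% × 38/365 = €1788.8110
8 Feb – 6 Aug 2001: 180 days, exemption €229000 → (€589000 − €229000) × 3.55% × 180/365 = €6302.4658
7 Aug – 31 Dec 2001: 147 days, exemption €155000 → (€589000 − €155000) × 3.55% × 147/365 = €6205.0110
Total = €14296.2877

€14296.29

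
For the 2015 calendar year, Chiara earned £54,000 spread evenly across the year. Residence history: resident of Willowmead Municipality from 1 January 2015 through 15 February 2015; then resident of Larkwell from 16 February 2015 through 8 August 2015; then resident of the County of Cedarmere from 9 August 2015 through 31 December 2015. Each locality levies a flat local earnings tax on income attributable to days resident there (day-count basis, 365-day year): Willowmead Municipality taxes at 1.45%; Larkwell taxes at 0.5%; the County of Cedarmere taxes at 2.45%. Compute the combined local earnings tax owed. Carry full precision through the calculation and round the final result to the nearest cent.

Willowmead Municipality, 1 January – 15 February 2015: 46 days → £54,000 × 1.45% × 46/365 = £98.6795
Larkwell, 16 February – 8 August 2015: 174 days → £54,000 × 0.5% × 174/365 = £128.7123
The County of Cedarmere, 9 August – 31 December 2015: 145 days → £54,000 × 2.45% × 145/365 = £525.5753
Total = £752.9671

£752.97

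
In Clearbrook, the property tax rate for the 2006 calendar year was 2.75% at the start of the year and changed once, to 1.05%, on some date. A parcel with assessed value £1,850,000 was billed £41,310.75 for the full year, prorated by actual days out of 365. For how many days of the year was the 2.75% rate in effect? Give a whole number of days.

254 days

Let d = days at the first rate; then 365 − d days at the second rate.
£1,850,000 × [2.75%·d + 1.05%·(365−d)] / 365 = £41,310.75
Solving gives d = 254, so the new rate took effect on September 12, 2006.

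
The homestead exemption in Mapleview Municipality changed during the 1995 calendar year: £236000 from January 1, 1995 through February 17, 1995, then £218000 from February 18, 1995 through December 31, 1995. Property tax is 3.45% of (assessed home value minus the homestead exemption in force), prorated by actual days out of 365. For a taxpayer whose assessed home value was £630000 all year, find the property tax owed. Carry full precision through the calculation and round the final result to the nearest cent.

January 1 – February 17, 1995: 48 days, exemption £236000 → (£630000 − £236000) × 3.45% × 48/365 = £1787.5726
February 18 – December 31, 1995: 317 days, exemption £218000 → (£630000 − £218000) × 3.45% × 317/365 = £12344.7616
Total = £14132.3342

£14132.33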